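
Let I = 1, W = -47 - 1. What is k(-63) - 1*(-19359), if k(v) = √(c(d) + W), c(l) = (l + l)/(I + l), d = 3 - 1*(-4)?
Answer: 19359 + I*√185/2 ≈ 19359.0 + 6.8007*I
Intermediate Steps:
W = -48
d = 7 (d = 3 + 4 = 7)
c(l) = 2*l/(1 + l) (c(l) = (l + l)/(1 + l) = (2*l)/(1 + l) = 2*l/(1 + l))
k(v) = I*√185/2 (k(v) = √(2*7/(1 + 7) - 48) = √(2*7/8 - 48) = √(2*7*(⅛) - 48) = √(7/4 - 48) = √(-185/4) = I*√185/2)
k(-63) - 1*(-19359) = I*√185/2 - 1*(-19359) = I*√185/2 + 19359 = 19359 + I*√185/2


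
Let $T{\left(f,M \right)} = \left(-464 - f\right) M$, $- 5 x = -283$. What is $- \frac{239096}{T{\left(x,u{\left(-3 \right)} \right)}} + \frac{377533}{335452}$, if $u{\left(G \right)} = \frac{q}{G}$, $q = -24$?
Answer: $\frac{206927077}{3535148} \approx 58.534$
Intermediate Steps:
$x = \frac{283}{5}$ ($x = \left(- \frac{1}{5}\right) \left(-283\right) = \frac{283}{5} \approx 56.6$)
$u{\left(G \right)} = - \frac{24}{G}$
$T{\left(f,M \right)} = M \left(-464 - f\right)$
$- \frac{239096}{T{\left(x,u{\left(-3 \right)} \right)}} + \frac{377533}{335452} = - \frac{239096}{\left(-1\right) \left(- \frac{24}{-3}\right) \left(464 + \frac{283}{5}\right)} + \frac{377533}{335452} = - \frac{239096}{\left(-1\right) \left(\left(-24\right) \left(- \frac{1}{3}\right)\right) \frac{2603}{5}} + 377533 \cdot \frac{1}{335452} = - \frac{239096}{\left(-1\right) 8 \cdot \frac{2603}{5}} + \frac{29041}{25804} = - \frac{239096}{- \frac{20824}{5}} + \frac{29041}{25804} = \left(-239096\right) \left(- \frac{5}{20824}\right) + \frac{29041}{25804} = \frac{7865}{137} + \frac{29041}{25804} = \frac{206927077}{3535148}$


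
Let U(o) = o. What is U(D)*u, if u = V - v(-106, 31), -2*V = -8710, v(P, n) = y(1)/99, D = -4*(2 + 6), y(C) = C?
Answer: -13796608/99 ≈ -1.3936e+5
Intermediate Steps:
D = -32 (D = -4*8 = -32)
v(P, n) = 1/99
V = 4355 (V = -½*(-8710) = 4355)
u = 431144/99 (u = 4355 - 1*1/99 = 4355 - 1/99 = 431144/99 ≈ 4355.0)
U(D)*u = -32*431144/99 = -13796608/99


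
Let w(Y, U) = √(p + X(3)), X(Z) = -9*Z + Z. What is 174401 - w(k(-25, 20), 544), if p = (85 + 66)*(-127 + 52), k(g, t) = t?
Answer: 174401 - 3*I*√1261 ≈ 1.744e+5 - 106.53*I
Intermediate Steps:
X(Z) = -8*Z
p = -11325 (p = 151*(-75) = -11325)
w(Y, U) = 3*I*√1261 (w(Y, U) = √(-11325 - 8*3) = √(-11325 - 24) = √(-11349) = 3*I*√1261)
174401 - w(k(-25, 20), 544) = 174401 - 3*I*√1261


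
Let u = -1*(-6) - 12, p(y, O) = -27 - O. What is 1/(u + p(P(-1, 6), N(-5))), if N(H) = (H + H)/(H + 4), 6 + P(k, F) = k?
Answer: -1/43 ≈ -0.023256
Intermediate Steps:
P(k, F) = -6 + k
N(H) = 2*H/(4 + H) (N(H) = (2*H)/(4 + H) = 2*H/(4 + H))
u = -6 (u = 6 - 12 = -6)
1/(u + p(P(-1, 6), N(-5))) = 1/(-6 + (-27 - 2*(-5)/(4 - 5))) = 1/(-6 + (-27 - 2*(-5)/(-1))) = 1/(-6 + (-27 - 2*(-5)*(-1))) = 1/(-6 + (-27 - 1*10)) = 1/(-6 + (-27 - 10)) = 1/(-6 - 37) = 1/(-43) = -1/43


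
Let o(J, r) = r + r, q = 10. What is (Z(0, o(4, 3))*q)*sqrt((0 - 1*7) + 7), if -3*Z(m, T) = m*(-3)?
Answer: 0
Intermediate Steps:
o(J, r) = 2*r
Z(m, T) = m (Z(m, T) = -m*(-3)/3 = -(-1)*m = m)
(Z(0, o(4, 3))*q)*sqrt((0 - 1*7) + 7) = (0*10)*sqrt((0 - 1*7) + 7) = 0*sqrt((0 - 7) + 7) = 0*sqrt(-7 + 7) = 0*sqrt(0) = 0*0 = 0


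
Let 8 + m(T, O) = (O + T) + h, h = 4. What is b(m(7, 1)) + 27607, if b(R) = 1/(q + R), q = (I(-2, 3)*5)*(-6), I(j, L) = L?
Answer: 2374201/86 ≈ 27607.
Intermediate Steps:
q = -90 (q = (3*5)*(-6) = 15*(-6) = -90)
m(T, O) = -4 + O + T (m(T, O) = -8 + ((O + T) + 4) = -8 + (4 + O + T) = -4 + O + T)
b(R) = 1/(-90 + R)
b(m(7, 1)) + 27607 = 1/(-90 + (-4 + 1 + 7)) + 27607 = 1/(-90 + 4) + 27607 = 1/(-86) + 27607 = -1/86 + 27607 = 2374201/86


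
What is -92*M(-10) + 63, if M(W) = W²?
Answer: -9137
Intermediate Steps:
-92*M(-10) + 63 = -92*(-10)² + 63 = -92*100 + 63 = -9200 + 63 = -9137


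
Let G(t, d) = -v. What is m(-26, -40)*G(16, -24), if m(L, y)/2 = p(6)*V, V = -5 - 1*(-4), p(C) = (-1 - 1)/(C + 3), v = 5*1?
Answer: -20/9 ≈ -2.2222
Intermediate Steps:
v = 5
p(C) = -2/(3 + C)
G(t, d) = -5 (G(t, d) = -1*5 = -5)
V = -1 (V = -5 + 4 = -1)
m(L, y) = 4/9 (m(L, y) = 2*(-2/(3 + 6)*(-1)) = 2*(-2/9*(-1)) = 2*(2/9) = 4/9)
m(-26, -40)*G(16, -24) = (4/9)*(-5) = -20/9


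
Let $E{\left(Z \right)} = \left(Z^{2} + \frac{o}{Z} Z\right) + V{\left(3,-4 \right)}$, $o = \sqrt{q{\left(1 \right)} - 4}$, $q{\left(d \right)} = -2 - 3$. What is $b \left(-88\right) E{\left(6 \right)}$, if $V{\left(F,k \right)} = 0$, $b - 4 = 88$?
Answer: $-291456 - 24288 i \approx -2.9146 \cdot 10^{5} - 24288.0 i$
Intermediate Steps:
$q{\left(d \right)} = -5$ ($q{\left(d \right)} = -2 - 3 = -5$)
$b = 92$ ($b = 4 + 88 = 92$)
$o = 3 i$ ($o = \sqrt{-5 - 4} = \sqrt{-9} = 3 i \approx 3.0 i$)
$E{\left(Z \right)} = Z^{2} + 3 i$ ($E{\left(Z \right)} = \left(Z^{2} + \frac{3 i}{Z} Z\right) + 0 = \left(Z^{2} + 3 i\right) + 0 = Z^{2} + 3 i$)
$b \left(-88\right) E{\left(6 \right)} = 92 \left(-88\right) \left(6^{2} + 3 i\right) = - 8096 \left(36 + 3 i\right) = -291456 - 24288 i$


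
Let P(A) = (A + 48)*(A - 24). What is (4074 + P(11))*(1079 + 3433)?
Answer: 14921184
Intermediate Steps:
P(A) = (-24 + A)*(48 + A) (P(A) = (48 + A)*(-24 + A) = (-24 + A)*(48 + A))
(4074 + P(11))*(1079 + 3433) = (4074 + (-1152 + 11**2 + 24*11))*(1079 + 3433) = (4074 + (-1152 + 121 + 264))*4512 = (4074 - 767)*4512 = 3307*4512 = 14921184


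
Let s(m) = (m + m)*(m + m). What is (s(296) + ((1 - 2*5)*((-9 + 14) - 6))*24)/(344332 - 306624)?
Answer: 7970/857 ≈ 9.2999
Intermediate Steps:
s(m) = 4*m**2 (s(m) = (2*m)*(2*m) = 4*m**2)
(s(296) + ((1 - 2*5)*((-9 + 14) - 6))*24)/(344332 - 306624) = (4*296**2 + ((1 - 2*5)*((-9 + 14) - 6))*24)/(344332 - 306624) = (4*87616 + ((1 - 10)*(5 - 6))*24)/37708 = (350464 - 9*(-1)*24)*(1/37708) = (350464 + 9*24)*(1/37708) = (350464 + 216)*(1/37708) = 350680*(1/37708) = 7970/857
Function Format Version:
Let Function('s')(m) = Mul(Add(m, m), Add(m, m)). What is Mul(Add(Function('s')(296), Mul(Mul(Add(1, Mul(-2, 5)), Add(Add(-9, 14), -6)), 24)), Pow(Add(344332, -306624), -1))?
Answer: Rational(7970, 857) ≈ 9.2999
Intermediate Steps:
Function('s')(m) = Mul(4, Pow(m, 2)) (Function('s')(m) = Mul(Mul(2, m), Mul(2, m)) = Mul(4, Pow(m, 2)))
Mul(Add(Function('s')(296), Mul(Mul(Add(1, Mul(-2, 5)), Add(Add(-9, 14), -6)), 24)), Pow(Add(344332, -306624), -1)) = Mul(Add(Mul(4, Pow(296, 2)), Mul(Mul(Add(1, Mul(-2, 5)), Add(Add(-9, 14), -6)), 24)), Pow(Add(344332, -306624), -1)) = Mul(Add(Mul(4, 87616), Mul(Mul(Add(1, -10), Add(5, -6)), 24)), Pow(37708, -1)) = Mul(Add(350464, Mul(Mul(-9, -1), 24)), Rational(1, 37708)) = Mul(Add(350464, Mul(9, 24)), Rational(1, 37708)) = Mul(Add(350464, 216), Rational(1, 37708)) = Mul(350680, Rational(1, 37708)) = Rational(7970, 857)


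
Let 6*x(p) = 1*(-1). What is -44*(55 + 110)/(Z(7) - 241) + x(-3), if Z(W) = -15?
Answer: 5413/192 ≈ 28.193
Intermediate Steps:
x(p) = -⅙ (x(p) = (1*(-1))/6 = (⅙)*(-1) = -⅙)
-44*(55 + 110)/(Z(7) - 241) + x(-3) = -44*(55 + 110)/(-15 - 241) - ⅙ = -7260/(-256) - ⅙ = -7260*(-1)/256 - ⅙ = -44*(-165/256) - ⅙ = 1815/64 - ⅙ = 5413/192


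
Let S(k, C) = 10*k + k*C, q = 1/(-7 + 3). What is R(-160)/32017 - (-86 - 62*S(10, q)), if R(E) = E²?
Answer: 196321827/32017 ≈ 6131.8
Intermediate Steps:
q = -¼ (q = 1/(-4) = -¼ ≈ -0.25000)
S(k, C) = 10*k + C*k
R(-160)/32017 - (-86 - 62*S(10, q)) = (-160)²/32017 - (-86 - 620*(10 - ¼)) = 25600*(1/32017) - (-86 - 620*39/4) = 25600/32017 - (-86 - 62*195/2) = 25600/32017 - (-86 - 6045) = 25600/32017 - 1*(-6131) = 25600/32017 + 6131 = 196321827/32017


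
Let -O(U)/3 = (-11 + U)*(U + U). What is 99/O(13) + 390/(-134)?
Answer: -12351/3484 ≈ -3.5451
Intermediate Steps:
O(U) = -6*U*(-11 + U) (O(U) = -3*(-11 + U)*(U + U) = -3*(-11 + U)*2*U = -6*U*(-11 + U))
99/O(13) + 390/(-134) = 99/((6*13*(11 - 1*13))) + 390/(-134) = 99/((6*13*(11 - 13))) + 390*(-1/134) = 99/((6*13*(-2))) - 195/67 = 99/(-156) - 195/67 = 99*(-1/156) - 195/67 = -33/52 - 195/67 = -12351/3484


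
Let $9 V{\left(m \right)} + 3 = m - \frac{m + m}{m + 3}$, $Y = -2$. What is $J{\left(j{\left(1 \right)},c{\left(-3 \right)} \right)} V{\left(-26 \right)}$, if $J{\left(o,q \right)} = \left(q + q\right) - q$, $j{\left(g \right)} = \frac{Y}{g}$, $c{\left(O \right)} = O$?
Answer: $\frac{719}{69} \approx 10.42$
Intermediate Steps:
$j{\left(g \right)} = - \frac{2}{g}$
$J{\left(o,q \right)} = q$ ($J{\left(o,q \right)} = 2 q - q = q$)
$V{\left(m \right)} = - \frac{1}{3} + \frac{m}{9} - \frac{2 m}{9 \left(3 + m\right)}$ ($V{\left(m \right)} = - \frac{1}{3} + \frac{m - \frac{m + m}{m + 3}}{9} = - \frac{1}{3} + \frac{m - \frac{2 m}{3 + m}}{9} = - \frac{1}{3} + \left(\frac{m}{9} - \frac{2 m}{9 \left(3 + m\right)}\right) = - \frac{1}{3} + \frac{m}{9} - \frac{2 m}{9 \left(3 + m\right)}$)
$J{\left(j{\left(1 \right)},c{\left(-3 \right)} \right)} V{\left(-26 \right)} = - 3 \frac{-9 + \left(-26\right)^{2} - -52}{9 \left(3 - 26\right)} = - 3 \frac{-9 + 676 + 52}{9 \left(-23\right)} = - 3 \cdot \frac{1}{9} \left(- \frac{1}{23}\right) 719 = \left(-3\right) \left(- \frac{719}{207}\right) = \frac{719}{69}$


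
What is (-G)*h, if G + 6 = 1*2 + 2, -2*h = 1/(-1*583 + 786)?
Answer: -1/203 ≈ -0.0049261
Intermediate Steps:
h = -1/406 (h = -1/(2*(-1*583 + 786)) = -1/(2*(-583 + 786)) = -½/203 = -½*1/203 = -1/406 ≈ -0.0024631)
G = -2 (G = -6 + (1*2 + 2) = -6 + (2 + 2) = -6 + 4 = -2)
(-G)*h = -1*(-2)*(-1/406) = 2*(-1/406) = -1/203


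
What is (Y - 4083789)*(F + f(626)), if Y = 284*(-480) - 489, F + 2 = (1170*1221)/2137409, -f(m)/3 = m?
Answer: 16953721583409300/2137409 ≈ 7.9319e+9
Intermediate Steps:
f(m) = -3*m
F = -2846248/2137409 (F = -2 + (1170*1221)/2137409 = -2 + 1428570*(1/2137409) = -2 + 1428570/2137409 = -2846248/2137409 ≈ -1.3316)
Y = -136809 (Y = -136320 - 489 = -136809)
(Y - 4083789)*(F + f(626)) = (-136809 - 4083789)*(-2846248/2137409 - 3*626) = -4220598*(-2846248/2137409 - 1878) = -4220598*(-4016900350/2137409) = 16953721583409300/2137409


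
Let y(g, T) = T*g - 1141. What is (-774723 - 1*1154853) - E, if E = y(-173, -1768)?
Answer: -2234299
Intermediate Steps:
y(g, T) = -1141 + T*g
E = 304723 (E = -1141 - 1768*(-173) = -1141 + 305864 = 304723)
(-774723 - 1*1154853) - E = (-774723 - 1*1154853) - 1*304723 = (-774723 - 1154853) - 304723 = -1929576 - 304723 = -2234299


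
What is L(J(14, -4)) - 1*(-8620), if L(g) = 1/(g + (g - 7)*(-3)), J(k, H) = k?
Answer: 60339/7 ≈ 8619.9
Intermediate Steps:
L(g) = 1/(21 - 2*g) (L(g) = 1/(g + (-7 + g)*(-3)) = 1/(g + (21 - 3*g)) = 1/(21 - 2*g))
L(J(14, -4)) - 1*(-8620) = -1/(-21 + 2*14) - 1*(-8620) = -1/(-21 + 28) + 8620 = -1/7 + 8620 = -1*⅐ + 8620 = -⅐ + 8620 = 60339/7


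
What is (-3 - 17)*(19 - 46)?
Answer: 540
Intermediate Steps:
(-3 - 17)*(19 - 46) = -20*(-27) = 540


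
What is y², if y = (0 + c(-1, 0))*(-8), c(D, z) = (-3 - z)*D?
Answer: 576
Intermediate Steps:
c(D, z) = D*(-3 - z)
y = -24 (y = (0 - 1*(-1)*(3 + 0))*(-8) = (0 - 1*(-1)*3)*(-8) = (0 + 3)*(-8) = 3*(-8) = -24)
y² = (-24)² = 576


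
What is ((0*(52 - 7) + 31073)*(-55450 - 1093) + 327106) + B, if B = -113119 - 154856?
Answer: -1756901508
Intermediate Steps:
B = -267975
((0*(52 - 7) + 31073)*(-55450 - 1093) + 327106) + B = ((0*(52 - 7) + 31073)*(-55450 - 1093) + 327106) - 267975 = ((0*45 + 31073)*(-56543) + 327106) - 267975 = ((0 + 31073)*(-56543) + 327106) - 267975 = (31073*(-56543) + 327106) - 267975 = (-1756960639 + 327106) - 267975 = -1756633533 - 267975 = -1756901508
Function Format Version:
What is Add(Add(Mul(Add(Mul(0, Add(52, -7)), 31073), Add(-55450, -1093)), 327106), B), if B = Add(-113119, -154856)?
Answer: -1756901508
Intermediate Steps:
B = -267975
Add(Add(Mul(Add(Mul(0, Add(52, -7)), 31073), Add(-55450, -1093)), 327106), B) = Add(Add(Mul(Add(Mul(0, Add(52, -7)), 31073), Add(-55450, -1093)), 327106), -267975) = Add(Add(Mul(Add(Mul(0, 45), 31073), -56543), 327106), -267975) = Add(Add(Mul(Add(0, 31073), -56543), 327106), -267975) = Add(Add(Mul(31073, -56543), 327106), -267975) = Add(Add(-1756960639, 327106), -267975) = Add(-1756633533, -267975) = -1756901508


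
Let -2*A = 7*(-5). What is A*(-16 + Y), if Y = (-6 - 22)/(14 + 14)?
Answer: -595/2 ≈ -297.50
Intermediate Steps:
A = 35/2 (A = -7*(-5)/2 = -1/2*(-35) = 35/2 ≈ 17.500)
Y = -1 (Y = -28/28 = -28*1/28 = -1)
A*(-16 + Y) = 35*(-16 - 1)/2 = (35/2)*(-17) = -595/2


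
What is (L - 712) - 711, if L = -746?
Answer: -2169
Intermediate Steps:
(L - 712) - 711 = (-746 - 712) - 711 = -1458 - 711 = -2169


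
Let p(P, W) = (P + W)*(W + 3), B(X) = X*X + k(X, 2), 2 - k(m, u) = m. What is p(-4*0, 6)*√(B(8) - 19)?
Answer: 54*√39 ≈ 337.23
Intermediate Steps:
k(m, u) = 2 - m
B(X) = 2 + X² - X (B(X) = X*X + (2 - X) = X² + (2 - X) = 2 + X² - X)
p(P, W) = (3 + W)*(P + W) (p(P, W) = (P + W)*(3 + W) = (3 + W)*(P + W))
p(-4*0, 6)*√(B(8) - 19) = (6² + 3*(-4*0) + 3*6 - 4*0*6)*√((2 + 8² - 1*8) - 19) = (36 + 3*0 + 18 + 0*6)*√((2 + 64 - 8) - 19) = (36 + 0 + 18 + 0)*√(58 - 19) = 54*√39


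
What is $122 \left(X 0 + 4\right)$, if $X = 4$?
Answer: $488$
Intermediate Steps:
$122 \left(X 0 + 4\right) = 122 \left(4 \cdot 0 + 4\right) = 122 \left(0 + 4\right) = 122 \cdot 4 = 488$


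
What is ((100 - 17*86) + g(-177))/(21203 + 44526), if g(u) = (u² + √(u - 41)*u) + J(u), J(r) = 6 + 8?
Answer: 29981/65729 - 177*I*√218/65729 ≈ 0.45613 - 0.03976*I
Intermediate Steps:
J(r) = 14
g(u) = 14 + u² + u*√(-41 + u) (g(u) = (u² + √(u - 41)*u) + 14 = (u² + √(-41 + u)*u) + 14 = (u² + u*√(-41 + u)) + 14 = 14 + u² + u*√(-41 + u))
((100 - 17*86) + g(-177))/(21203 + 44526) = ((100 - 17*86) + (14 + (-177)² - 177*√(-41 - 177)))/(21203 + 44526) = ((100 - 1462) + (14 + 31329 - 177*I*√218))/65729 = (-1362 + (14 + 31329 - 177*I*√218))*(1/65729) = (-1362 + (31343 - 177*I*√218))*(1/65729) = (29981 - 177*I*√218)*(1/65729) = 29981/65729 - 177*I*√218/65729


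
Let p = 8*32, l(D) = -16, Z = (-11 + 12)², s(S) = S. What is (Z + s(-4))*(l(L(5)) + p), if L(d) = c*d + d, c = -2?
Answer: -720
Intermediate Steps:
L(d) = -d (L(d) = -2*d + d = -d)
Z = 1 (Z = 1² = 1)
p = 256
(Z + s(-4))*(l(L(5)) + p) = (1 - 4)*(-16 + 256) = -3*240 = -720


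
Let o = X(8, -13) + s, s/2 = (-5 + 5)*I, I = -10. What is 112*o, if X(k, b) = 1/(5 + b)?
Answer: -14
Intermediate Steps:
s = 0 (s = 2*((-5 + 5)*(-10)) = 2*(0*(-10)) = 2*0 = 0)
o = -⅛ (o = 1/(5 - 13) + 0 = 1/(-8) + 0 = -⅛ + 0 = -⅛ ≈ -0.12500)
112*o = 112*(-⅛) = -14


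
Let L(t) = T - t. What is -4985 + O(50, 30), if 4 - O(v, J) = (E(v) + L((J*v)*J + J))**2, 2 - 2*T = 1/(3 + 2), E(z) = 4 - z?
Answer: -203176962101/100 ≈ -2.0318e+9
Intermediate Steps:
T = 9/10 (T = 1 - 1/(2*(3 + 2)) = 1 - 1/2/5 = 1 - 1/2*1/5 = 1 - 1/10 = 9/10 ≈ 0.90000)
L(t) = 9/10 - t
O(v, J) = 4 - (49/10 - J - v - v*J**2)**2 (O(v, J) = 4 - ((4 - v) + (9/10 - ((J*v)*J + J)))**2 = 4 - ((4 - v) + (9/10 - (v*J**2 + J)))**2 = 4 - ((4 - v) + (9/10 - (J + v*J**2)))**2 = 4 - ((4 - v) + (9/10 + (-J - v*J**2)))**2 = 4 - ((4 - v) + (9/10 - J - v*J**2))**2 = 4 - (49/10 - J - v - v*J**2)**2)
-4985 + O(50, 30) = -4985 + (4 - (-49 + 10*50 + 10*30*(1 + 30*50))**2/100) = -4985 + (4 - (-49 + 500 + 10*30*(1 + 1500))**2/100) = -4985 + (4 - (-49 + 500 + 10*30*1501)**2/100) = -4985 + (4 - (-49 + 500 + 450300)**2/100) = -4985 + (4 - 1/100*450751**2) = -4985 + (4 - 1/100*203176464001) = -4985 + (4 - 203176464001/100) = -4985 - 203176463601/100 = -203176962101/100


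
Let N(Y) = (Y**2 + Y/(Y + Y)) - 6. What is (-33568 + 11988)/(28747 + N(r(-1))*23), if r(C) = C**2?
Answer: -43160/57287 ≈ -0.75340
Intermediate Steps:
N(Y) = -11/2 + Y**2 (N(Y) = (Y**2 + Y/((2*Y))) - 6 = (Y**2 + (1/(2*Y))*Y) - 6 = (Y**2 + 1/2) - 6 = (1/2 + Y**2) - 6 = -11/2 + Y**2)
(-33568 + 11988)/(28747 + N(r(-1))*23) = (-33568 + 11988)/(28747 + (-11/2 + ((-1)**2)**2)*23) = -21580/(28747 + (-11/2 + 1**2)*23) = -21580/(28747 + (-11/2 + 1)*23) = -21580/(28747 - 9/2*23) = -21580/(28747 - 207/2) = -21580/57287/2 = -21580*2/57287 = -43160/57287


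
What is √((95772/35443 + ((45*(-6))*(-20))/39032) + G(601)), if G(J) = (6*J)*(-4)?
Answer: I*√815205487082250495/7518539 ≈ 120.09*I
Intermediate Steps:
G(J) = -24*J
√((95772/35443 + ((45*(-6))*(-20))/39032) + G(601)) = √((95772/35443 + ((45*(-6))*(-20))/39032) - 24*601) = √((95772*(1/35443) - 270*(-20)*(1/39032)) - 14424) = √((4164/1541 + 5400*(1/39032)) - 14424) = √((4164/1541 + 675/4879) - 14424) = √(21356331/7518539 - 14424) = √(-108426050205/7518539) = I*√815205487082250495/7518539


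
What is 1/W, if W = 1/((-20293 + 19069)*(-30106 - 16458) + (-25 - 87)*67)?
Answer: 56986832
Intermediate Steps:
W = 1/56986832 (W = 1/(-1224*(-46564) - 112*67) = 1/(56994336 - 7504) = 1/56986832 ≈ 1.7548e-8)
1/W = 1/(1/56986832) = 56986832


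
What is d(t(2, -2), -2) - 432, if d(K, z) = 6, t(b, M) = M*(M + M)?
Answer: -426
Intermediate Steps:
t(b, M) = 2*M² (t(b, M) = M*(2*M) = 2*M²)
d(t(2, -2), -2) - 432 = 6 - 432 = -426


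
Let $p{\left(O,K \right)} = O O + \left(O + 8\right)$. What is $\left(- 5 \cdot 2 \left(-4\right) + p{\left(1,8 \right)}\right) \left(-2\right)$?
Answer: $-100$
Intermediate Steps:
$p{\left(O,K \right)} = 8 + O + O^{2}$ ($p{\left(O,K \right)} = O^{2} + \left(8 + O\right) = 8 + O + O^{2}$)
$\left(- 5 \cdot 2 \left(-4\right) + p{\left(1,8 \right)}\right) \left(-2\right) = \left(- 5 \cdot 2 \left(-4\right) + \left(8 + 1 + 1^{2}\right)\right) \left(-2\right) = \left(\left(-5\right) \left(-8\right) + \left(8 + 1 + 1\right)\right) \left(-2\right) = \left(40 + 10\right) \left(-2\right) = 50 \left(-2\right) = -100$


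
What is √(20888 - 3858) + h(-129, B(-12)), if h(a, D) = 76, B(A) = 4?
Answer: 76 + √17030 ≈ 206.50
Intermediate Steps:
√(20888 - 3858) + h(-129, B(-12)) = √(20888 - 3858) + 76 = √17030 + 76 = 76 + √17030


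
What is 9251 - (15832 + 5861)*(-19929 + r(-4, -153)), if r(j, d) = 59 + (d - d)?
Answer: 431049161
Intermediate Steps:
r(j, d) = 59 (r(j, d) = 59 + 0 = 59)
9251 - (15832 + 5861)*(-19929 + r(-4, -153)) = 9251 - (15832 + 5861)*(-19929 + 59) = 9251 - 21693*(-19870) = 9251 - 1*(-431039910) = 9251 + 431039910 = 431049161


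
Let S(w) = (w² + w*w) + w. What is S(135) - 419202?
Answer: -382617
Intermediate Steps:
S(w) = w + 2*w² (S(w) = (w² + w²) + w = 2*w² + w = w + 2*w²)
S(135) - 419202 = 135*(1 + 2*135) - 419202 = 135*(1 + 270) - 419202 = 135*271 - 419202 = 36585 - 419202 = -382617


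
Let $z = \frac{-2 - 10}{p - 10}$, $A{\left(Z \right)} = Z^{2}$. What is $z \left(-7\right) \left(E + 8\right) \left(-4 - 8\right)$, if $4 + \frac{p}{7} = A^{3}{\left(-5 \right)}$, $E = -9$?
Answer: $\frac{1008}{109337} \approx 0.0092192$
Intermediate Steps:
$p = 109347$ ($p = -28 + 7 \left(\left(-5\right)^{2}\right)^{3} = -28 + 7 \cdot 25^{3} = -28 + 7 \cdot 15625 = -28 + 109375 = 109347$)
$z = - \frac{12}{109337}$ ($z = \frac{-2 - 10}{109347 - 10} = - \frac{12}{109337} \approx -0.00010975$)
$z \left(-7\right) \left(E + 8\right) \left(-4 - 8\right) = \left(- \frac{12}{109337}\right) \left(-7\right) \left(-9 + 8\right) \left(-4 - 8\right) = \frac{84 \left(\left(-1\right) \left(-12\right)\right)}{109337} = \frac{84}{109337} \cdot 12 = \frac{1008}{109337}$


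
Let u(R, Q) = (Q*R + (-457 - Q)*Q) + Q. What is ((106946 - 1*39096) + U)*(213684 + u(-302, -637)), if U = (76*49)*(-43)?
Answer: -26832006602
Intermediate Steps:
U = -160132 (U = 3724*(-43) = -160132)
u(R, Q) = Q + Q*R + Q*(-457 - Q) (u(R, Q) = (Q*R + Q*(-457 - Q)) + Q = Q + Q*R + Q*(-457 - Q))
((106946 - 1*39096) + U)*(213684 + u(-302, -637)) = ((106946 - 1*39096) - 160132)*(213684 - 637*(-456 - 302 - 1*(-637))) = ((106946 - 39096) - 160132)*(213684 - 637*(-456 - 302 + 637)) = (67850 - 160132)*(213684 - 637*(-121)) = -92282*(213684 + 77077) = -92282*290761 = -26832006602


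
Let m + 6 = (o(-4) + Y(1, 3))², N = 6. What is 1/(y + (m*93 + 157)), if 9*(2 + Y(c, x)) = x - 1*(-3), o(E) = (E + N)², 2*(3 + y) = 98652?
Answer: 3/148750 ≈ 2.0168e-5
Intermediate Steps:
y = 49323 (y = -3 + (½)*98652 = -3 + 49326 = 49323)
o(E) = (6 + E)² (o(E) = (E + 6)² = (6 + E)²)
Y(c, x) = -5/3 + x/9 (Y(c, x) = -2 + (x - 1*(-3))/9 = -2 + (x + 3)/9 = -2 + (3 + x)/9 = -2 + (⅓ + x/9) = -5/3 + x/9)
m = 10/9 (m = -6 + ((6 - 4)² + (-5/3 + (⅑)*3))² = -6 + (2² + (-5/3 + ⅓))² = -6 + (4 - 4/3)² = -6 + (8/3)² = -6 + 64/9 = 10/9 ≈ 1.1111)
1/(y + (m*93 + 157)) = 1/(49323 + ((10/9)*93 + 157)) = 1/(49323 + (310/3 + 157)) = 1/(49323 + 781/3) = 1/(148750/3) = 3/148750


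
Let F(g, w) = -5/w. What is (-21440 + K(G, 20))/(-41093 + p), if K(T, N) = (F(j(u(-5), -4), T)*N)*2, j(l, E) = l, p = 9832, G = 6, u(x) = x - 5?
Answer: 64420/93783 ≈ 0.68690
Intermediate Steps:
u(x) = -5 + x
K(T, N) = -10*N/T (K(T, N) = ((-5/T)*N)*2 = -5*N/T*2 = -10*N/T)
(-21440 + K(G, 20))/(-41093 + p) = (-21440 - 10*20/6)/(-41093 + 9832) = (-21440 - 10*20*⅙)/(-31261) = (-21440 - 100/3)*(-1/31261) = -64420/3*(-1/31261) = 64420/93783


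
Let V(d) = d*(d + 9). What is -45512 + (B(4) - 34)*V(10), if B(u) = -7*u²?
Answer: -73252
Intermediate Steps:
V(d) = d*(9 + d)
-45512 + (B(4) - 34)*V(10) = -45512 + (-7*4² - 34)*(10*(9 + 10)) = -45512 + (-7*16 - 34)*(10*19) = -45512 + (-112 - 34)*190 = -45512 - 146*190 = -45512 - 27740 = -73252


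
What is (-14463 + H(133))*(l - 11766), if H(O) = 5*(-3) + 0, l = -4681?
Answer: 238119666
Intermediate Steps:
H(O) = -15 (H(O) = -15 + 0 = -15)
(-14463 + H(133))*(l - 11766) = (-14463 - 15)*(-4681 - 11766) = -14478*(-16447) = 238119666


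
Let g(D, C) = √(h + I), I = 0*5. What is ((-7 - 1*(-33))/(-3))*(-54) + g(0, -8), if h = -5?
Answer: 468 + I*√5 ≈ 468.0 + 2.2361*I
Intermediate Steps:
I = 0
g(D, C) = I*√5 (g(D, C) = √(-5 + 0) = √(-5) = I*√5)
((-7 - 1*(-33))/(-3))*(-54) + g(0, -8) = ((-7 - 1*(-33))/(-3))*(-54) + I*√5 = ((-7 + 33)*(-⅓))*(-54) + I*√5 = (26*(-⅓))*(-54) + I*√5 = -26/3*(-54) + I*√5 = 468 + I*√5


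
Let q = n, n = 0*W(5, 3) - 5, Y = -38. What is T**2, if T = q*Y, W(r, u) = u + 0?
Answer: 36100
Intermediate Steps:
W(r, u) = u
n = -5 (n = 0*3 - 5 = 0 - 5 = -5)
q = -5
T = 190 (T = -5*(-38) = 190)
T**2 = 190**2 = 36100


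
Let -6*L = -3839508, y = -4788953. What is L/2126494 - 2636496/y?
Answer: 4335515075439/5091839910391 ≈ 0.85146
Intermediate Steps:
L = 639918 (L = -⅙*(-3839508) = 639918)
L/2126494 - 2636496/y = 639918/2126494 - 2636496/(-4788953) = 639918*(1/2126494) - 2636496*(-1/4788953) = 319959/1063247 + 2636496/4788953 = 4335515075439/5091839910391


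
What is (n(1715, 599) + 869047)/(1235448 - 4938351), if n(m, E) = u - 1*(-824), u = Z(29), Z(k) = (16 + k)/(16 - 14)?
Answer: -579929/2468602 ≈ -0.23492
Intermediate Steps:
Z(k) = 8 + k/2 (Z(k) = (16 + k)/2 = (16 + k)*(1/2) = 8 + k/2)
u = 45/2 (u = 8 + (1/2)*29 = 8 + 29/2 = 45/2 ≈ 22.500)
n(m, E) = 1693/2 (n(m, E) = 45/2 - 1*(-824) = 45/2 + 824 = 1693/2)
(n(1715, 599) + 869047)/(1235448 - 4938351) = (1693/2 + 869047)/(1235448 - 4938351) = (1739787/2)/(-3702903) = (1739787/2)*(-1/3702903) = -579929/2468602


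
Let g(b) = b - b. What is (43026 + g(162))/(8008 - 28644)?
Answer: -21513/10318 ≈ -2.0850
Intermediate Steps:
g(b) = 0
(43026 + g(162))/(8008 - 28644) = (43026 + 0)/(8008 - 28644) = 43026/(-20636) = 43026*(-1/20636) = -21513/10318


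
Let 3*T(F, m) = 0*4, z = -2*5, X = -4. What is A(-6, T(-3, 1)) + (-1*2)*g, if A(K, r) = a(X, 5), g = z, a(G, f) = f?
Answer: 25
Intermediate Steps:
z = -10
T(F, m) = 0 (T(F, m) = (0*4)/3 = (⅓)*0 = 0)
g = -10
A(K, r) = 5
A(-6, T(-3, 1)) + (-1*2)*g = 5 - 1*2*(-10) = 5 - 2*(-10) = 5 + 20 = 25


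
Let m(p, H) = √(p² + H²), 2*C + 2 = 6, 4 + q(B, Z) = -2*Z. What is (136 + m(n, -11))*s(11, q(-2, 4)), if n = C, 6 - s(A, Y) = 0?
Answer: 816 + 30*√5 ≈ 883.08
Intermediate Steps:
q(B, Z) = -4 - 2*Z
s(A, Y) = 6 (s(A, Y) = 6 - 1*0 = 6 + 0 = 6)
C = 2 (C = -1 + (½)*6 = -1 + 3 = 2)
n = 2
m(p, H) = √(H² + p²)
(136 + m(n, -11))*s(11, q(-2, 4)) = (136 + √((-11)² + 2²))*6 = (136 + √(121 + 4))*6 = (136 + √125)*6 = (136 + 5*√5)*6 = 816 + 30*√5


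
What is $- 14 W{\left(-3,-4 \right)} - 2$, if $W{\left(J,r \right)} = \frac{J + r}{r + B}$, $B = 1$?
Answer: $- \frac{104}{3} \approx -34.667$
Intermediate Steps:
$W{\left(J,r \right)} = \frac{J + r}{1 + r}$ ($W{\left(J,r \right)} = \frac{J + r}{r + 1} = \frac{J + r}{1 + r}$)
$- 14 W{\left(-3,-4 \right)} - 2 = - 14 \frac{-3 - 4}{1 - 4} - 2 = - 14 \frac{1}{-3} \left(-7\right) - 2 = - 14 \left(\left(- \frac{1}{3}\right) \left(-7\right)\right) - 2 = \left(-14\right) \frac{7}{3} - 2 = - \frac{98}{3} - 2 = - \frac{104}{3}$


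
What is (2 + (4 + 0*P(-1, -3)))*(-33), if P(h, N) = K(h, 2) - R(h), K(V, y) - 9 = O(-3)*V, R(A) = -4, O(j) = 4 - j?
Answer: -198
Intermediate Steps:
K(V, y) = 9 + 7*V (K(V, y) = 9 + (4 - 1*(-3))*V = 9 + (4 + 3)*V = 9 + 7*V)
P(h, N) = 13 + 7*h (P(h, N) = (9 + 7*h) - 1*(-4) = (9 + 7*h) + 4 = 13 + 7*h)
(2 + (4 + 0*P(-1, -3)))*(-33) = (2 + (4 + 0*(13 + 7*(-1))))*(-33) = (2 + (4 + 0*(13 - 7)))*(-33) = (2 + (4 + 0*6))*(-33) = (2 + (4 + 0))*(-33) = (2 + 4)*(-33) = 6*(-33) = -198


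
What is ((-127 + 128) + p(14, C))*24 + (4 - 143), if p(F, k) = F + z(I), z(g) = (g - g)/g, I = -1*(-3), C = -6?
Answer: 221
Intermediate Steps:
I = 3
z(g) = 0 (z(g) = 0/g = 0)
p(F, k) = F (p(F, k) = F + 0 = F)
((-127 + 128) + p(14, C))*24 + (4 - 143) = ((-127 + 128) + 14)*24 + (4 - 143) = (1 + 14)*24 - 139 = 15*24 - 139 = 360 - 139 = 221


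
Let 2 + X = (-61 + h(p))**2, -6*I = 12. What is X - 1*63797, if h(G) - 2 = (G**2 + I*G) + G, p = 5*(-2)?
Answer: -61198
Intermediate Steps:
I = -2 (I = -1/6*12 = -2)
p = -10
h(G) = 2 + G**2 - G (h(G) = 2 + ((G**2 - 2*G) + G) = 2 + (G**2 - G) = 2 + G**2 - G)
X = 2599 (X = -2 + (-61 + (2 + (-10)**2 - 1*(-10)))**2 = -2 + (-61 + (2 + 100 + 10))**2 = -2 + (-61 + 112)**2 = -2 + 51**2 = -2 + 2601 = 2599)
X - 1*63797 = 2599 - 1*63797 = 2599 - 63797 = -61198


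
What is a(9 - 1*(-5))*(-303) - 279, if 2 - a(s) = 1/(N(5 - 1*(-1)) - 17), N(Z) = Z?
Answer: -10038/11 ≈ -912.54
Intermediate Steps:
a(s) = 23/11 (a(s) = 2 - 1/((5 - 1*(-1)) - 17) = 2 - 1/((5 + 1) - 17) = 2 - 1/(6 - 17) = 2 - 1/(-11) = 2 - 1*(-1/11) = 2 + 1/11 = 23/11)
a(9 - 1*(-5))*(-303) - 279 = (23/11)*(-303) - 279 = -6969/11 - 279 = -10038/11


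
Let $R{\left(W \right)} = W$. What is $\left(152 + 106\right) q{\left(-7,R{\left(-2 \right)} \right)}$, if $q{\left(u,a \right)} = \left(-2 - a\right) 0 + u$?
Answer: $-1806$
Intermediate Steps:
$q{\left(u,a \right)} = u$ ($q{\left(u,a \right)} = 0 + u = u$)
$\left(152 + 106\right) q{\left(-7,R{\left(-2 \right)} \right)} = \left(152 + 106\right) \left(-7\right) = 258 \left(-7\right) = -1806$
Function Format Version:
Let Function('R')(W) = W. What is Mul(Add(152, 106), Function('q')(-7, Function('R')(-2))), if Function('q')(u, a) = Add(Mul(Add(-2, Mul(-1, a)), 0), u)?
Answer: -1806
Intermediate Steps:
Function('q')(u, a) = u (Function('q')(u, a) = Add(0, u) = u)
Mul(Add(152, 106), Function('q')(-7, Function('R')(-2))) = Mul(Add(152, 106), -7) = Mul(258, -7) = -1806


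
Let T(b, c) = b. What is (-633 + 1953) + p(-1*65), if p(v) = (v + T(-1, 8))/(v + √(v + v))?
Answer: 88506/67 + 66*I*√130/4355 ≈ 1321.0 + 0.17279*I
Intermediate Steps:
p(v) = (-1 + v)/(v + √2*√v) (p(v) = (v - 1)/(v + √(v + v)) = (-1 + v)/(v + √(2*v)) = (-1 + v)/(v + √2*√v))
(-633 + 1953) + p(-1*65) = (-633 + 1953) + (-1 - 1*65)/(-1*65 + √2*√(-1*65)) = 1320 + (-1 - 65)/(-65 + √2*√(-65)) = 1320 - 66/(-65 + √2*(I*√65)) = 1320 - 66/(-65 + I*√130)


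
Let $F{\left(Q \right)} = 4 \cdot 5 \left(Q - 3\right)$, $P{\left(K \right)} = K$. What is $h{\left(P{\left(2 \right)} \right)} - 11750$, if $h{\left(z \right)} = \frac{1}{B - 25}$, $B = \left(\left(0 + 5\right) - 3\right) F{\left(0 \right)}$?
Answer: $- \frac{1703751}{145} \approx -11750.0$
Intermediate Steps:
$F{\left(Q \right)} = -60 + 20 Q$ ($F{\left(Q \right)} = 20 \left(-3 + Q\right) = -60 + 20 Q$)
$B = -120$ ($B = \left(\left(0 + 5\right) - 3\right) \left(-60 + 20 \cdot 0\right) = \left(5 - 3\right) \left(-60 + 0\right) = 2 \left(-60\right) = -120$)
$h{\left(z \right)} = - \frac{1}{145}$ ($h{\left(z \right)} = \frac{1}{-120 - 25} = \frac{1}{-145} = - \frac{1}{145}$)
$h{\left(P{\left(2 \right)} \right)} - 11750 = - \frac{1}{145} - 11750 = - \frac{1703751}{145}$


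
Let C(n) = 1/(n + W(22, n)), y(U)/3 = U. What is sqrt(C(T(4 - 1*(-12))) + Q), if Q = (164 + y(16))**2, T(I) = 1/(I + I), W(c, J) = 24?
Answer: 4*sqrt(1661134587)/769 ≈ 212.00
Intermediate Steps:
y(U) = 3*U
T(I) = 1/(2*I)
C(n) = 1/(24 + n) (C(n) = 1/(n + 24) = 1/(24 + n))
Q = 44944 (Q = (164 + 3*16)**2 = (164 + 48)**2 = 212**2 = 44944)
sqrt(C(T(4 - 1*(-12))) + Q) = sqrt(1/(24 + 1/(2*(4 - 1*(-12)))) + 44944) = sqrt(1/(24 + 1/(2*(4 + 12))) + 44944) = sqrt(1/(24 + (1/2)/16) + 44944) = sqrt(1/(24 + (1/2)*(1/16)) + 44944) = sqrt(1/(24 + 1/32) + 44944) = sqrt(1/(769/32) + 44944) = sqrt(32/769 + 44944) = sqrt(34561968/769) = 4*sqrt(1661134587)/769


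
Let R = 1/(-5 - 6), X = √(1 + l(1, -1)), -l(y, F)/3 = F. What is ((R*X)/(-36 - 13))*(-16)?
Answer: -32/539 ≈ -0.059369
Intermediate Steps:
l(y, F) = -3*F
X = 2 (X = √(1 - 3*(-1)) = √(1 + 3) = √4 = 2)
R = -1/11 (R = 1/(-11) = -1/11 ≈ -0.090909)
((R*X)/(-36 - 13))*(-16) = ((-1/11*2)/(-36 - 13))*(-16) = -2/11/(-49)*(-16) = -2/11*(-1/49)*(-16) = (2/539)*(-16) = -32/539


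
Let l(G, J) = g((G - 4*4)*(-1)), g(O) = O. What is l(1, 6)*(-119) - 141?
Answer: -1926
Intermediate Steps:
l(G, J) = 16 - G (l(G, J) = (G - 4*4)*(-1) = (G - 16)*(-1) = (-16 + G)*(-1) = 16 - G)
l(1, 6)*(-119) - 141 = (16 - 1*1)*(-119) - 141 = (16 - 1)*(-119) - 141 = 15*(-119) - 141 = -1785 - 141 = -1926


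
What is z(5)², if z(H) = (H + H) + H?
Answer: 225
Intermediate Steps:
z(H) = 3*H (z(H) = 2*H + H = 3*H)
z(5)² = (3*5)² = 15² = 225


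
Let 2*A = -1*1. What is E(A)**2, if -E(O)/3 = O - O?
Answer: 0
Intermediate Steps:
A = -1/2 (A = (-1*1)/2 = (1/2)*(-1) = -1/2 ≈ -0.50000)
E(O) = 0 (E(O) = -3*(O - O) = -3*0 = 0)
E(A)**2 = 0**2 = 0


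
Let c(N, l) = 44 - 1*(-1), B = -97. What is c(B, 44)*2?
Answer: 90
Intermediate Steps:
c(N, l) = 45 (c(N, l) = 44 + 1 = 45)
c(B, 44)*2 = 45*2 = 90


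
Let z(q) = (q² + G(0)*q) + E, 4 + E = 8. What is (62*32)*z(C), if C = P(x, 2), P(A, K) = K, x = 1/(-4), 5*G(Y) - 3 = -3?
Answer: 15872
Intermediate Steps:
G(Y) = 0 (G(Y) = ⅗ + (⅕)*(-3) = ⅗ - ⅗ = 0)
x = -¼ ≈ -0.25000
E = 4 (E = -4 + 8 = 4)
C = 2
z(q) = 4 + q² (z(q) = (q² + 0*q) + 4 = (q² + 0) + 4 = q² + 4 = 4 + q²)
(62*32)*z(C) = (62*32)*(4 + 2²) = 1984*(4 + 4) = 1984*8 = 15872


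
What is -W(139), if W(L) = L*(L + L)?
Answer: -38642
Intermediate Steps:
W(L) = 2*L² (W(L) = L*(2*L) = 2*L²)
-W(139) = -2*139² = -2*19321 = -1*38642 = -38642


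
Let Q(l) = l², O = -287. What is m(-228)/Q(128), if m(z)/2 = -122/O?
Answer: 61/1175552 ≈ 5.1890e-5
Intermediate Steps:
m(z) = 244/287 (m(z) = 2*(-122/(-287)) = 2*(-122*(-1/287)) = 2*(122/287) = 244/287)
m(-228)/Q(128) = 244/(287*(128²)) = (244/287)/16384 = (244/287)*(1/16384) = 61/1175552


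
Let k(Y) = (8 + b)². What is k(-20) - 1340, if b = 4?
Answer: -1196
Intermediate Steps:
k(Y) = 144 (k(Y) = (8 + 4)² = 12² = 144)
k(-20) - 1340 = 144 - 1340 = -1196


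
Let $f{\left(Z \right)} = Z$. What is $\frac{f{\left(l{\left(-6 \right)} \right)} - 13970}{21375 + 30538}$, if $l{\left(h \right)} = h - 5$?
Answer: $- \frac{13981}{51913} \approx -0.26932$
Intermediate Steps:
$l{\left(h \right)} = -5 + h$ ($l{\left(h \right)} = h - 5 = -5 + h$)
$\frac{f{\left(l{\left(-6 \right)} \right)} - 13970}{21375 + 30538} = \frac{\left(-5 - 6\right) - 13970}{21375 + 30538} = \frac{-11 - 13970}{51913} = \left(-13981\right) \frac{1}{51913} = - \frac{13981}{51913}$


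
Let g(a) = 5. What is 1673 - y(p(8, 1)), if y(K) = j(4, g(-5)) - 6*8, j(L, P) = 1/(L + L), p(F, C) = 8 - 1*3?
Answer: 13767/8 ≈ 1720.9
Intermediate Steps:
p(F, C) = 5 (p(F, C) = 8 - 3 = 5)
j(L, P) = 1/(2*L)
y(K) = -383/8 (y(K) = (½)/4 - 6*8 = (½)*(¼) - 48 = ⅛ - 48 = -383/8)
1673 - y(p(8, 1)) = 1673 - 1*(-383/8) = 1673 + 383/8 = 13767/8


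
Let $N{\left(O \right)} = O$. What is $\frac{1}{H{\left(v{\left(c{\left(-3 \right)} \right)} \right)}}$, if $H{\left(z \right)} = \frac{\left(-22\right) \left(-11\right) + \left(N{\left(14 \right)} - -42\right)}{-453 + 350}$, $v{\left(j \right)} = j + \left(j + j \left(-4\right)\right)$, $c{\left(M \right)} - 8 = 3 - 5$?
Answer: $- \frac{103}{298} \approx -0.34564$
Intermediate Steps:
$c{\left(M \right)} = 6$ ($c{\left(M \right)} = 8 + \left(3 - 5\right) = 8 - 2 = 6$)
$v{\left(j \right)} = - 2 j$ ($v{\left(j \right)} = j + \left(j - 4 j\right) = j - 3 j = - 2 j$)
$H{\left(z \right)} = - \frac{298}{103}$ ($H{\left(z \right)} = \frac{\left(-22\right) \left(-11\right) + \left(14 - -42\right)}{-453 + 350} = \frac{242 + \left(14 + 42\right)}{-103} = \left(242 + 56\right) \left(- \frac{1}{103}\right) = 298 \left(- \frac{1}{103}\right) = - \frac{298}{103}$)
$\frac{1}{H{\left(v{\left(c{\left(-3 \right)} \right)} \right)}} = \frac{1}{- \frac{298}{103}} = - \frac{103}{298}$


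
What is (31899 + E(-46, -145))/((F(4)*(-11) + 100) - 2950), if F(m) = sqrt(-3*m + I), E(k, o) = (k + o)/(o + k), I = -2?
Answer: -45457500/4062097 + 175450*I*sqrt(14)/4062097 ≈ -11.191 + 0.16161*I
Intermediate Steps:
E(k, o) = 1 (E(k, o) = (k + o)/(k + o) = 1)
F(m) = sqrt(-2 - 3*m) (F(m) = sqrt(-3*m - 2) = sqrt(-2 - 3*m))
(31899 + E(-46, -145))/((F(4)*(-11) + 100) - 2950) = (31899 + 1)/((sqrt(-2 - 3*4)*(-11) + 100) - 2950) = 31900/((sqrt(-2 - 12)*(-11) + 100) - 2950) = 31900/((sqrt(-14)*(-11) + 100) - 2950) = 31900/(((I*sqrt(14))*(-11) + 100) - 2950) = 31900/((-11*I*sqrt(14) + 100) - 2950) = 31900/((100 - 11*I*sqrt(14)) - 2950) = 31900/(-2850 - 11*I*sqrt(14))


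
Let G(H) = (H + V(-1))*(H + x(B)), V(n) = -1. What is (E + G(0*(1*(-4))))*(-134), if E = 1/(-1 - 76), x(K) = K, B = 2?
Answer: 20770/77 ≈ 269.74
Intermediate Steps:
E = -1/77 (E = 1/(-77) = -1/77 ≈ -0.012987)
G(H) = (-1 + H)*(2 + H) (G(H) = (H - 1)*(H + 2) = (-1 + H)*(2 + H))
(E + G(0*(1*(-4))))*(-134) = (-1/77 + (-2 + 0*(1*(-4)) + (0*(1*(-4)))**2))*(-134) = (-1/77 + (-2 + 0*(-4) + (0*(-4))**2))*(-134) = (-1/77 + (-2 + 0 + 0**2))*(-134) = (-1/77 + (-2 + 0 + 0))*(-134) = (-1/77 - 2)*(-134) = -155/77*(-134) = 20770/77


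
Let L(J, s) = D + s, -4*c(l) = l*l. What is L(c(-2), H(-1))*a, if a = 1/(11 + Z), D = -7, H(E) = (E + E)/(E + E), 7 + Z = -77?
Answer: 6/73 ≈ 0.082192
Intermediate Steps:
Z = -84 (Z = -7 - 77 = -84)
c(l) = -l²/4 (c(l) = -l*l/4 = -l²/4)
H(E) = 1 (H(E) = (2*E)/((2*E)) = (2*E)*(1/(2*E)) = 1)
a = -1/73 (a = 1/(11 - 84) = 1/(-73) = -1/73 ≈ -0.013699)
L(J, s) = -7 + s
L(c(-2), H(-1))*a = (-7 + 1)*(-1/73) = -6*(-1/73) = 6/73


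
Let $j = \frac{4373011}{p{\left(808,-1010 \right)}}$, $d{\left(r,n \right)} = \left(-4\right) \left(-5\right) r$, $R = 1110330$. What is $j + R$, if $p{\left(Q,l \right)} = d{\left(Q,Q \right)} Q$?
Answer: $\frac{14497894075411}{13057280} \approx 1.1103 \cdot 10^{6}$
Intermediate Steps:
$d{\left(r,n \right)} = 20 r$
$p{\left(Q,l \right)} = 20 Q^{2}$ ($p{\left(Q,l \right)} = 20 Q Q = 20 Q^{2}$)
$j = \frac{4373011}{13057280}$ ($j = \frac{4373011}{20 \cdot 808^{2}} = \frac{4373011}{20 \cdot 652864} = \frac{4373011}{13057280} \approx 0.33491$)
$j + R = \frac{4373011}{13057280} + 1110330 = \frac{14497894075411}{13057280}$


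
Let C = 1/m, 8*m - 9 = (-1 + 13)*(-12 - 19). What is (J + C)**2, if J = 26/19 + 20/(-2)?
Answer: 3562179856/47568609 ≈ 74.885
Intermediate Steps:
m = -363/8 (m = 9/8 + ((-1 + 13)*(-12 - 19))/8 = 9/8 + (12*(-31))/8 = 9/8 + (1/8)*(-372) = 9/8 - 93/2 = -363/8 ≈ -45.375)
J = -164/19 (J = 26*(1/19) + 20*(-1/2) = 26/19 - 10 = -164/19 ≈ -8.6316)
C = -8/363 (C = 1/(-363/8) = -8/363 ≈ -0.022039)
(J + C)**2 = (-164/19 - 8/363)**2 = (-59684/6897)**2 = 3562179856/47568609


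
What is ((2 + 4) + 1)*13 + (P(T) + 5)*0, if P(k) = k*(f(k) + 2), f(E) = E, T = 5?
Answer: 91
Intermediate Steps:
P(k) = k*(2 + k) (P(k) = k*(k + 2) = k*(2 + k))
((2 + 4) + 1)*13 + (P(T) + 5)*0 = ((2 + 4) + 1)*13 + (5*(2 + 5) + 5)*0 = (6 + 1)*13 + (5*7 + 5)*0 = 7*13 + (35 + 5)*0 = 91 + 40*0 = 91 + 0 = 91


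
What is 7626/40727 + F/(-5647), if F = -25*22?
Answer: 65463872/229985369 ≈ 0.28464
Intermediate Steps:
F = -550
7626/40727 + F/(-5647) = 7626/40727 - 550/(-5647) = 7626*(1/40727) - 550*(-1/5647) = 7626/40727 + 550/5647 = 65463872/229985369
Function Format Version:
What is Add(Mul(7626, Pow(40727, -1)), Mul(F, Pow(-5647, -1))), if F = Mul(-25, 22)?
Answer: Rational(65463872, 229985369) ≈ 0.28464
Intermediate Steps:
F = -550
Add(Mul(7626, Pow(40727, -1)), Mul(F, Pow(-5647, -1))) = Add(Mul(7626, Pow(40727, -1)), Mul(-550, Pow(-5647, -1))) = Add(Mul(7626, Rational(1, 40727)), Mul(-550, Rational(-1, 5647))) = Add(Rational(7626, 40727), Rational(550, 5647)) = Rational(65463872, 229985369)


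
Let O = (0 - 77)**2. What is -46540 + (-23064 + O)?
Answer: -63675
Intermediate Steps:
O = 5929 (O = (-77)**2 = 5929)
-46540 + (-23064 + O) = -46540 + (-23064 + 5929) = -46540 - 17135 = -63675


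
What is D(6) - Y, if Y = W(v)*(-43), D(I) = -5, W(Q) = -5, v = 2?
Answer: -220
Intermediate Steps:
Y = 215 (Y = -5*(-43) = 215)
D(6) - Y = -5 - 1*215 = -5 - 215 = -220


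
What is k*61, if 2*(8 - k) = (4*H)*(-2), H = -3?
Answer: -244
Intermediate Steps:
k = -4 (k = 8 - 4*(-3)*(-2)/2 = 8 - (-6)*(-2) = 8 - ½*24 = 8 - 12 = -4)
k*61 = -4*61 = -244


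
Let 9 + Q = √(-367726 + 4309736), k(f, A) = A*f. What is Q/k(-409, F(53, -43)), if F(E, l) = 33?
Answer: 3/4499 - √3942010/13497 ≈ -0.14644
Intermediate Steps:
Q = -9 + √3942010 (Q = -9 + √(-367726 + 4309736) = -9 + √3942010 ≈ 1976.4)
Q/k(-409, F(53, -43)) = (-9 + √3942010)/((33*(-409))) = (-9 + √3942010)/(-13497) = (-9 + √3942010)*(-1/13497) = 3/4499 - √3942010/13497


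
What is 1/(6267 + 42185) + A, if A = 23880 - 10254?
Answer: 660206953/48452 ≈ 13626.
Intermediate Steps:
A = 13626
1/(6267 + 42185) + A = 1/(6267 + 42185) + 13626 = 1/48452 + 13626 = 660206953/48452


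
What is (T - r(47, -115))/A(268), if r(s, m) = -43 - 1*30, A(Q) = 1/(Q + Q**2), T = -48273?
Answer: -3474834400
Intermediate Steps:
r(s, m) = -73 (r(s, m) = -43 - 30 = -73)
(T - r(47, -115))/A(268) = (-48273 - 1*(-73))/((1/(268*(1 + 268)))) = (-48273 + 73)/(((1/268)/269)) = -48200/((1/268)*(1/269)) = -48200/1/72092 = -48200*72092 = -3474834400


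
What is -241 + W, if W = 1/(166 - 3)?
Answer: -39282/163 ≈ -240.99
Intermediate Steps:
W = 1/163 ≈ 0.0061350
-241 + W = -241 + 1/163 = -39282/163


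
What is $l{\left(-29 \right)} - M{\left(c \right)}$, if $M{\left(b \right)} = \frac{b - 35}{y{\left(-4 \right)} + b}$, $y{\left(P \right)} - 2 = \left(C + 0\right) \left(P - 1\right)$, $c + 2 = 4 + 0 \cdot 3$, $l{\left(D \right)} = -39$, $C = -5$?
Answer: $- \frac{1098}{29} \approx -37.862$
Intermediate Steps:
$c = 2$ ($c = -2 + \left(4 + 0 \cdot 3\right) = -2 + \left(4 + 0\right) = -2 + 4 = 2$)
$y{\left(P \right)} = 7 - 5 P$ ($y{\left(P \right)} = 2 + \left(-5 + 0\right) \left(P - 1\right) = 2 - 5 \left(-1 + P\right) = 2 - \left(-5 + 5 P\right) = 7 - 5 P$)
$M{\left(b \right)} = \frac{-35 + b}{27 + b}$ ($M{\left(b \right)} = \frac{b - 35}{\left(7 - -20\right) + b} = \frac{-35 + b}{\left(7 + 20\right) + b} = \frac{-35 + b}{27 + b}$)
$l{\left(-29 \right)} - M{\left(c \right)} = -39 - \frac{-35 + 2}{27 + 2} = -39 - \frac{1}{29} \left(-33\right) = -39 - - \frac{33}{29} = -39 + \frac{33}{29} = - \frac{1098}{29}$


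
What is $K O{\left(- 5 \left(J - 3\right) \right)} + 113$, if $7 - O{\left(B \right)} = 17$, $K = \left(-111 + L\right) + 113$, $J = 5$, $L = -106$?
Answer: $1153$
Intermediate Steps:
$K = -104$ ($K = \left(-111 - 106\right) + 113 = -217 + 113 = -104$)
$O{\left(B \right)} = -10$ ($O{\left(B \right)} = 7 - 17 = -10$)
$K O{\left(- 5 \left(J - 3\right) \right)} + 113 = \left(-104\right) \left(-10\right) + 113 = 1040 + 113 = 1153$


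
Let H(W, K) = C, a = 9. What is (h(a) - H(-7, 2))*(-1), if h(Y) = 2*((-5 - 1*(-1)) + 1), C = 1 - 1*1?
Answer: 6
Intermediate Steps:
C = 0 (C = 1 - 1 = 0)
H(W, K) = 0
h(Y) = -6 (h(Y) = 2*((-5 + 1) + 1) = 2*(-4 + 1) = 2*(-3) = -6)
(h(a) - H(-7, 2))*(-1) = (-6 - 1*0)*(-1) = (-6 + 0)*(-1) = -6*(-1) = 6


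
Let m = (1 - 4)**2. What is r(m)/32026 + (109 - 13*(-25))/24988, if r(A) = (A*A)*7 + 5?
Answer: 7048105/200066422 ≈ 0.035229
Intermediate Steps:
m = 9 (m = (-3)**2 = 9)
r(A) = 5 + 7*A**2 (r(A) = A**2*7 + 5 = 7*A**2 + 5 = 5 + 7*A**2)
r(m)/32026 + (109 - 13*(-25))/24988 = (5 + 7*9**2)/32026 + (109 - 13*(-25))/24988 = (5 + 7*81)*(1/32026) + (109 + 325)*(1/24988) = (5 + 567)*(1/32026) + 434*(1/24988) = 572*(1/32026) + 217/12494 = 286/16013 + 217/12494 = 7048105/200066422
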